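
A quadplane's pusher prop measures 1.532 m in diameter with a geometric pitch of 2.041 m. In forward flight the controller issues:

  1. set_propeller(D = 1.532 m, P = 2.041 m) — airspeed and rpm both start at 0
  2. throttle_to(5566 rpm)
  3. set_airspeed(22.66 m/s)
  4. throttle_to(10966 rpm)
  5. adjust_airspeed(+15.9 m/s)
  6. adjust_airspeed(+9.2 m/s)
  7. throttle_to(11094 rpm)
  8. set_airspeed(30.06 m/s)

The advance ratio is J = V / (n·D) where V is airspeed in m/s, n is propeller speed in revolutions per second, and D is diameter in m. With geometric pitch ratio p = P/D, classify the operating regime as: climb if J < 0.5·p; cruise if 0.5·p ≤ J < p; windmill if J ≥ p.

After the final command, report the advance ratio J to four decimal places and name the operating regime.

set_propeller: D = 1.532 m, P = 2.041 m (p = P/D = 1.332245); state ← (V=0, rpm=0)
throttle_to(5566): rpm ← 5566
set_airspeed(22.66): V ← 22.66 m/s
throttle_to(10966): rpm ← 10966
adjust_airspeed(+15.9): V ← 22.66 +15.9 = 38.56 m/s
adjust_airspeed(+9.2): V ← 38.56 +9.2 = 47.76 m/s
throttle_to(11094): rpm ← 11094
set_airspeed(30.06): V ← 30.06 m/s
final state: V = 30.06 m/s, rpm = 11094 → n = rpm/60 = 184.900000 rev/s
J = V / (n·D) = 30.06 / (184.900000 × 1.532) = 0.106119
regime bands: climb J<0.6661 | cruise [0.6661, 1.3322) | windmill J≥1.3322
J = 0.1061 → climb

J = 0.1061, regime = climb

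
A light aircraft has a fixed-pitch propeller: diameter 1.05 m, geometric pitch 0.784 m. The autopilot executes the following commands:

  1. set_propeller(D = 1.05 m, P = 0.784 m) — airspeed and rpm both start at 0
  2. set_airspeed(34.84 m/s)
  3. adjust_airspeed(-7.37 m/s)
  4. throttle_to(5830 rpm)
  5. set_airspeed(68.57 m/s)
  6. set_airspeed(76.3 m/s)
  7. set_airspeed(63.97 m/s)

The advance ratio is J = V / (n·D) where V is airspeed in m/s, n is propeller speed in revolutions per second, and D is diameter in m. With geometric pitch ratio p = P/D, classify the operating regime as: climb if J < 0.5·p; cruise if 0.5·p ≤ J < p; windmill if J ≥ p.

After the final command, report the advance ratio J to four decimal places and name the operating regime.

J = 0.6270, regime = cruise

set_propeller: D = 1.05 m, P = 0.784 m (p = P/D = 0.746667); state ← (V=0, rpm=0)
set_airspeed(34.84): V ← 34.84 m/s
adjust_airspeed(-7.37): V ← 34.84 -7.37 = 27.47 m/s
throttle_to(5830): rpm ← 5830
set_airspeed(68.57): V ← 68.57 m/s
set_airspeed(76.3): V ← 76.3 m/s
set_airspeed(63.97): V ← 63.97 m/s
final state: V = 63.97 m/s, rpm = 5830 → n = rpm/60 = 97.166667 rev/s
J = V / (n·D) = 63.97 / (97.166667 × 1.05) = 0.627003
regime bands: climb J<0.3733 | cruise [0.3733, 0.7467) | windmill J≥0.7467
J = 0.6270 → cruise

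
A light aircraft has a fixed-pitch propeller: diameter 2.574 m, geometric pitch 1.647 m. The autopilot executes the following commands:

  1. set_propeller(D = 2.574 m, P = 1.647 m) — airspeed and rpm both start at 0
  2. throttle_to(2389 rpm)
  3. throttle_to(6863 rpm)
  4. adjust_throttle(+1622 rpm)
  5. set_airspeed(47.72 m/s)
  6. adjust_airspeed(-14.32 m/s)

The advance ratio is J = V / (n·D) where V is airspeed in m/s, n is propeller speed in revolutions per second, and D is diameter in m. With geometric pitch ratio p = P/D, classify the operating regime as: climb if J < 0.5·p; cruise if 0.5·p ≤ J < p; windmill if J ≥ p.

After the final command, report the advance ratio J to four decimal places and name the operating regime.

J = 0.0918, regime = climb

set_propeller: D = 2.574 m, P = 1.647 m (p = P/D = 0.639860); state ← (V=0, rpm=0)
throttle_to(2389): rpm ← 2389
throttle_to(6863): rpm ← 6863
adjust_throttle(+1622): rpm ← 6863 +1622 = 8485
set_airspeed(47.72): V ← 47.72 m/s
adjust_airspeed(-14.32): V ← 47.72 -14.32 = 33.4 m/s
final state: V = 33.4 m/s, rpm = 8485 → n = rpm/60 = 141.416667 rev/s
J = V / (n·D) = 33.4 / (141.416667 × 2.574) = 0.091757
regime bands: climb J<0.3199 | cruise [0.3199, 0.6399) | windmill J≥0.6399
J = 0.0918 → climb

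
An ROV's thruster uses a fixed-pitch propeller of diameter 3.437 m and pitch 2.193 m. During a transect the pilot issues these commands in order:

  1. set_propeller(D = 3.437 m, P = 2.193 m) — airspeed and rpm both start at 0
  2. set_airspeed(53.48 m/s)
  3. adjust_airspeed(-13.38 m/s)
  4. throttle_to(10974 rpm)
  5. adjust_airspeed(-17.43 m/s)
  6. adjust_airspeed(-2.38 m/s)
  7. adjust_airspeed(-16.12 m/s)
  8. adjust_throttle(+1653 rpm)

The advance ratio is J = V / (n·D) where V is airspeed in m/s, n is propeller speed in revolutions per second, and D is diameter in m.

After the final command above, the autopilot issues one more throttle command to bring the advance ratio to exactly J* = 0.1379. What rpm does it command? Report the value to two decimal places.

set_propeller: D = 3.437 m, P = 2.193 m (p = P/D = 0.638056); state ← (V=0, rpm=0)
set_airspeed(53.48): V ← 53.48 m/s
adjust_airspeed(-13.38): V ← 53.48 -13.38 = 40.1 m/s
throttle_to(10974): rpm ← 10974
adjust_airspeed(-17.43): V ← 40.1 -17.43 = 22.67 m/s
adjust_airspeed(-2.38): V ← 22.67 -2.38 = 20.29 m/s
adjust_airspeed(-16.12): V ← 20.29 -16.12 = 4.17 m/s
adjust_throttle(+1653): rpm ← 10974 +1653 = 12627
final state: V = 4.17 m/s, rpm = 12627 → n = rpm/60 = 210.450000 rev/s
target J* = 0.1379; solve J* = V/(n·D) for n: n = V/(J*·D) = 4.17/(0.1379 × 3.437) = 8.798168 rev/s
rpm = 60·n = 527.890087

rpm = 527.89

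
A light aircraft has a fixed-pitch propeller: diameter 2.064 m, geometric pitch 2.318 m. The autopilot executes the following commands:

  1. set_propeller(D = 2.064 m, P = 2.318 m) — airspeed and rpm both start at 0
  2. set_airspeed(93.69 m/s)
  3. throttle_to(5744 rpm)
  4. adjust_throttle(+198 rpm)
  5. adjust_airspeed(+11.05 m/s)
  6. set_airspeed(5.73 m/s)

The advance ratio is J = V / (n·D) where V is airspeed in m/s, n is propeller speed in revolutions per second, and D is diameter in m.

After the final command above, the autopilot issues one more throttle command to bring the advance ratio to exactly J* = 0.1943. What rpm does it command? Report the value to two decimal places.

rpm = 857.28

set_propeller: D = 2.064 m, P = 2.318 m (p = P/D = 1.123062); state ← (V=0, rpm=0)
set_airspeed(93.69): V ← 93.69 m/s
throttle_to(5744): rpm ← 5744
adjust_throttle(+198): rpm ← 5744 +198 = 5942
adjust_airspeed(+11.05): V ← 93.69 +11.05 = 104.74 m/s
set_airspeed(5.73): V ← 5.73 m/s
final state: V = 5.73 m/s, rpm = 5942 → n = rpm/60 = 99.033333 rev/s
target J* = 0.1943; solve J* = V/(n·D) for n: n = V/(J*·D) = 5.73/(0.1943 × 2.064) = 14.288023 rev/s
rpm = 60·n = 857.281356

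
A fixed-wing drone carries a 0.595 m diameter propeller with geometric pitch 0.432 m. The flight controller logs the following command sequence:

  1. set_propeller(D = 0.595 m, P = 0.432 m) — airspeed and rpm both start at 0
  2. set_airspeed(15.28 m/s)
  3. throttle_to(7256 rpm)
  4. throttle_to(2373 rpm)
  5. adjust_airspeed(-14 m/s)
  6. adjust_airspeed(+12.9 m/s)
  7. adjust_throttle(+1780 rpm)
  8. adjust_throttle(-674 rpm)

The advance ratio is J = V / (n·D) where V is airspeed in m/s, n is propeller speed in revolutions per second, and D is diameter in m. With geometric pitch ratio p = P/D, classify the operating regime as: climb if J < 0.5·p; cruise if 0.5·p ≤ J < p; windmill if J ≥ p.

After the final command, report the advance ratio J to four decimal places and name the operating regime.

J = 0.4110, regime = cruise

set_propeller: D = 0.595 m, P = 0.432 m (p = P/D = 0.726050); state ← (V=0, rpm=0)
set_airspeed(15.28): V ← 15.28 m/s
throttle_to(7256): rpm ← 7256
throttle_to(2373): rpm ← 2373
adjust_airspeed(-14): V ← 15.28 -14 = 1.28 m/s
adjust_airspeed(+12.9): V ← 1.28 +12.9 = 14.18 m/s
adjust_throttle(+1780): rpm ← 2373 +1780 = 4153
adjust_throttle(-674): rpm ← 4153 -674 = 3479
final state: V = 14.18 m/s, rpm = 3479 → n = rpm/60 = 57.983333 rev/s
J = V / (n·D) = 14.18 / (57.983333 × 0.595) = 0.411013
regime bands: climb J<0.3630 | cruise [0.3630, 0.7261) | windmill J≥0.7261
J = 0.4110 → cruise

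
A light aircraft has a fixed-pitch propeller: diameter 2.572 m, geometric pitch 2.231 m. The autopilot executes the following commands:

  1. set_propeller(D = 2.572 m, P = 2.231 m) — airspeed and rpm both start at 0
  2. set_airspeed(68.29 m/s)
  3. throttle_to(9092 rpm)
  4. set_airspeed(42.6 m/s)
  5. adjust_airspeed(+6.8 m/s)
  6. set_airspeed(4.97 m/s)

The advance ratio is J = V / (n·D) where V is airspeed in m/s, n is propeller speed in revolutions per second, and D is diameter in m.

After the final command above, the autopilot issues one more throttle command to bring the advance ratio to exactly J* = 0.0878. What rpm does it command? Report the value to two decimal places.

rpm = 1320.51

set_propeller: D = 2.572 m, P = 2.231 m (p = P/D = 0.867418); state ← (V=0, rpm=0)
set_airspeed(68.29): V ← 68.29 m/s
throttle_to(9092): rpm ← 9092
set_airspeed(42.6): V ← 42.6 m/s
adjust_airspeed(+6.8): V ← 42.6 +6.8 = 49.4 m/s
set_airspeed(4.97): V ← 4.97 m/s
final state: V = 4.97 m/s, rpm = 9092 → n = rpm/60 = 151.533333 rev/s
target J* = 0.0878; solve J* = V/(n·D) for n: n = V/(J*·D) = 4.97/(0.0878 × 2.572) = 22.008524 rev/s
rpm = 60·n = 1320.511413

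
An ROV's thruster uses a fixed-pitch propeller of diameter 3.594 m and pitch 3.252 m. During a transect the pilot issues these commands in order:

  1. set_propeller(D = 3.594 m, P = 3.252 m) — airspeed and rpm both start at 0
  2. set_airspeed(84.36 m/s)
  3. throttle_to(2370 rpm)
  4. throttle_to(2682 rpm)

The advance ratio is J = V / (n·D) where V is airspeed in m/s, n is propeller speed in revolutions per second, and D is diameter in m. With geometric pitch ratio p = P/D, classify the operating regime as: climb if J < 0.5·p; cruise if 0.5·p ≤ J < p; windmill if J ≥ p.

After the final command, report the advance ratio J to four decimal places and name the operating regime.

set_propeller: D = 3.594 m, P = 3.252 m (p = P/D = 0.904841); state ← (V=0, rpm=0)
set_airspeed(84.36): V ← 84.36 m/s
throttle_to(2370): rpm ← 2370
throttle_to(2682): rpm ← 2682
final state: V = 84.36 m/s, rpm = 2682 → n = rpm/60 = 44.700000 rev/s
J = V / (n·D) = 84.36 / (44.700000 × 3.594) = 0.525111
regime bands: climb J<0.4524 | cruise [0.4524, 0.9048) | windmill J≥0.9048
J = 0.5251 → cruise

J = 0.5251, regime = cruise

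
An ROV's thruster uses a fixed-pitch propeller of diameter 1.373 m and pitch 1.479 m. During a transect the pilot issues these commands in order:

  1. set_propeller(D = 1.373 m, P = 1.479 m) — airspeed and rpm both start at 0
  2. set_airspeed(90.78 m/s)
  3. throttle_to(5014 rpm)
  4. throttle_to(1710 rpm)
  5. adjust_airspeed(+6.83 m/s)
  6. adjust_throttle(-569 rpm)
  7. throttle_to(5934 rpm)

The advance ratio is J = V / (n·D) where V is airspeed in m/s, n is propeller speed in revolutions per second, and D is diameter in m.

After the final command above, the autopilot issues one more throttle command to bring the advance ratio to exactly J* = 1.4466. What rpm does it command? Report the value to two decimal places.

set_propeller: D = 1.373 m, P = 1.479 m (p = P/D = 1.077203); state ← (V=0, rpm=0)
set_airspeed(90.78): V ← 90.78 m/s
throttle_to(5014): rpm ← 5014
throttle_to(1710): rpm ← 1710
adjust_airspeed(+6.83): V ← 90.78 +6.83 = 97.61 m/s
adjust_throttle(-569): rpm ← 1710 -569 = 1141
throttle_to(5934): rpm ← 5934
final state: V = 97.61 m/s, rpm = 5934 → n = rpm/60 = 98.900000 rev/s
target J* = 1.4466; solve J* = V/(n·D) for n: n = V/(J*·D) = 97.61/(1.4466 × 1.373) = 49.144545 rev/s
rpm = 60·n = 2948.672674

rpm = 2948.67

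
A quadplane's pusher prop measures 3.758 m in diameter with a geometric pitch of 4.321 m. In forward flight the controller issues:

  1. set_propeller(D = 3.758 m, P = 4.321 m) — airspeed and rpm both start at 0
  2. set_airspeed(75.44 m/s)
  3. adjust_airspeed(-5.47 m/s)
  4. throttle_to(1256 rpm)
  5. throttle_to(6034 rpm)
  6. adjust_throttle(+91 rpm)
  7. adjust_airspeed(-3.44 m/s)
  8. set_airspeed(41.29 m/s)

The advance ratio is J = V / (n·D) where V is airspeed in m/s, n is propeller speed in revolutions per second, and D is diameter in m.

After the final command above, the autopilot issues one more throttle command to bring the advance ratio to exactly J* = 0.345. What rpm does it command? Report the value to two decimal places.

rpm = 1910.82

set_propeller: D = 3.758 m, P = 4.321 m (p = P/D = 1.149814); state ← (V=0, rpm=0)
set_airspeed(75.44): V ← 75.44 m/s
adjust_airspeed(-5.47): V ← 75.44 -5.47 = 69.97 m/s
throttle_to(1256): rpm ← 1256
throttle_to(6034): rpm ← 6034
adjust_throttle(+91): rpm ← 6034 +91 = 6125
adjust_airspeed(-3.44): V ← 69.97 -3.44 = 66.53 m/s
set_airspeed(41.29): V ← 41.29 m/s
final state: V = 41.29 m/s, rpm = 6125 → n = rpm/60 = 102.083333 rev/s
target J* = 0.345; solve J* = V/(n·D) for n: n = V/(J*·D) = 41.29/(0.345 × 3.758) = 31.847036 rev/s
rpm = 60·n = 1910.822130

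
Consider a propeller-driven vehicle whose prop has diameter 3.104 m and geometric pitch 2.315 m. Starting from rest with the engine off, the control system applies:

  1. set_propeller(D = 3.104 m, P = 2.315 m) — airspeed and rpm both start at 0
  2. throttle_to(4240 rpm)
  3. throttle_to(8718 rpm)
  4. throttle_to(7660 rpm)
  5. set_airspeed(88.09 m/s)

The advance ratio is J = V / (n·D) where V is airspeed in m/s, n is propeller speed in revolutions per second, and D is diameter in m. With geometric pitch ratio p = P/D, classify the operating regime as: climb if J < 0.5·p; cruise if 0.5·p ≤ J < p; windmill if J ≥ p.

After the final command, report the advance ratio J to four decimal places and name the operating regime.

set_propeller: D = 3.104 m, P = 2.315 m (p = P/D = 0.745812); state ← (V=0, rpm=0)
throttle_to(4240): rpm ← 4240
throttle_to(8718): rpm ← 8718
throttle_to(7660): rpm ← 7660
set_airspeed(88.09): V ← 88.09 m/s
final state: V = 88.09 m/s, rpm = 7660 → n = rpm/60 = 127.666667 rev/s
J = V / (n·D) = 88.09 / (127.666667 × 3.104) = 0.222294
regime bands: climb J<0.3729 | cruise [0.3729, 0.7458) | windmill J≥0.7458
J = 0.2223 → climb

J = 0.2223, regime = climb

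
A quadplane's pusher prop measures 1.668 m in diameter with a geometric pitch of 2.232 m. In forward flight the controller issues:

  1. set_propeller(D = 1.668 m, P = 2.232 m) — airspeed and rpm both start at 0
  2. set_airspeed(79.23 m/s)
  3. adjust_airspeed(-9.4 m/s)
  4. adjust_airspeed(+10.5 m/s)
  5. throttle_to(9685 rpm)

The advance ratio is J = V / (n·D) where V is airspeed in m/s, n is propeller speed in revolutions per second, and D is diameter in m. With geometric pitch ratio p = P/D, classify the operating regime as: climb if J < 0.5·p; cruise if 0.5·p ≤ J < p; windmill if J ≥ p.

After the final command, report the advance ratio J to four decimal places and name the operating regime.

set_propeller: D = 1.668 m, P = 2.232 m (p = P/D = 1.338129); state ← (V=0, rpm=0)
set_airspeed(79.23): V ← 79.23 m/s
adjust_airspeed(-9.4): V ← 79.23 -9.4 = 69.83 m/s
adjust_airspeed(+10.5): V ← 69.83 +10.5 = 80.33 m/s
throttle_to(9685): rpm ← 9685
final state: V = 80.33 m/s, rpm = 9685 → n = rpm/60 = 161.416667 rev/s
J = V / (n·D) = 80.33 / (161.416667 × 1.668) = 0.298355
regime bands: climb J<0.6691 | cruise [0.6691, 1.3381) | windmill J≥1.3381
J = 0.2984 → climb

J = 0.2984, regime = climb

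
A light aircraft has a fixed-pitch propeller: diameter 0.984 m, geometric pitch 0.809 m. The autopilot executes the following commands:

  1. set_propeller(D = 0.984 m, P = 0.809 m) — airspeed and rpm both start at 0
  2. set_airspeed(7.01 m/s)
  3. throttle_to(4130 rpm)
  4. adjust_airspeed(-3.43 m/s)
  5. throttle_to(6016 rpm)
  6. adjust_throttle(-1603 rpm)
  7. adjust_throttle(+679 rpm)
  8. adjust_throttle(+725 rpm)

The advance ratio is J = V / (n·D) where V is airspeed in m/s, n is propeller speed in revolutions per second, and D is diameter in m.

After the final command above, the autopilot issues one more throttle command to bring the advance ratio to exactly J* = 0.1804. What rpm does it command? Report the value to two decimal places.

set_propeller: D = 0.984 m, P = 0.809 m (p = P/D = 0.822154); state ← (V=0, rpm=0)
set_airspeed(7.01): V ← 7.01 m/s
throttle_to(4130): rpm ← 4130
adjust_airspeed(-3.43): V ← 7.01 -3.43 = 3.58 m/s
throttle_to(6016): rpm ← 6016
adjust_throttle(-1603): rpm ← 6016 -1603 = 4413
adjust_throttle(+679): rpm ← 4413 +679 = 5092
adjust_throttle(+725): rpm ← 5092 +725 = 5817
final state: V = 3.58 m/s, rpm = 5817 → n = rpm/60 = 96.950000 rev/s
target J* = 0.1804; solve J* = V/(n·D) for n: n = V/(J*·D) = 3.58/(0.1804 × 0.984) = 20.167469 rev/s
rpm = 60·n = 1210.048132

rpm = 1210.05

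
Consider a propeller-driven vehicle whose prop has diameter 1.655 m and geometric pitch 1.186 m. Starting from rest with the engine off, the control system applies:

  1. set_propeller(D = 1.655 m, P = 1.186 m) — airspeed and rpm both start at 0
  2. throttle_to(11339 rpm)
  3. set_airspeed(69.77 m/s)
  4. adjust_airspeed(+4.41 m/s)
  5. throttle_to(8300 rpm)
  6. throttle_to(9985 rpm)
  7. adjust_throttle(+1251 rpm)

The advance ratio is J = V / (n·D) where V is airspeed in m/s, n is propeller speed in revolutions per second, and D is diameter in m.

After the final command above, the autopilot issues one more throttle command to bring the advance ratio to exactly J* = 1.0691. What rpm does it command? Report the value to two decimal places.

rpm = 2515.49

set_propeller: D = 1.655 m, P = 1.186 m (p = P/D = 0.716616); state ← (V=0, rpm=0)
throttle_to(11339): rpm ← 11339
set_airspeed(69.77): V ← 69.77 m/s
adjust_airspeed(+4.41): V ← 69.77 +4.41 = 74.18 m/s
throttle_to(8300): rpm ← 8300
throttle_to(9985): rpm ← 9985
adjust_throttle(+1251): rpm ← 9985 +1251 = 11236
final state: V = 74.18 m/s, rpm = 11236 → n = rpm/60 = 187.266667 rev/s
target J* = 1.0691; solve J* = V/(n·D) for n: n = V/(J*·D) = 74.18/(1.0691 × 1.655) = 41.924752 rev/s
rpm = 60·n = 2515.485115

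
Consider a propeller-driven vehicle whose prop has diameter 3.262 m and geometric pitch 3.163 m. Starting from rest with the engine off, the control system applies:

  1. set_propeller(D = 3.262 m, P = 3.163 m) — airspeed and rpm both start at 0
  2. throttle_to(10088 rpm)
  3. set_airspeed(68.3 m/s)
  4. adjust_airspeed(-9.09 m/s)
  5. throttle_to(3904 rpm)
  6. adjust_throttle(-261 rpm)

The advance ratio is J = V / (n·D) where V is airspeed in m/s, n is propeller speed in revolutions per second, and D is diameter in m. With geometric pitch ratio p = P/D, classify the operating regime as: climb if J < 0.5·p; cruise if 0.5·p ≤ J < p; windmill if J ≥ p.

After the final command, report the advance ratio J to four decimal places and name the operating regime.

J = 0.2990, regime = climb

set_propeller: D = 3.262 m, P = 3.163 m (p = P/D = 0.969651); state ← (V=0, rpm=0)
throttle_to(10088): rpm ← 10088
set_airspeed(68.3): V ← 68.3 m/s
adjust_airspeed(-9.09): V ← 68.3 -9.09 = 59.21 m/s
throttle_to(3904): rpm ← 3904
adjust_throttle(-261): rpm ← 3904 -261 = 3643
final state: V = 59.21 m/s, rpm = 3643 → n = rpm/60 = 60.716667 rev/s
J = V / (n·D) = 59.21 / (60.716667 × 3.262) = 0.298953
regime bands: climb J<0.4848 | cruise [0.4848, 0.9697) | windmill J≥0.9697
J = 0.2990 → climb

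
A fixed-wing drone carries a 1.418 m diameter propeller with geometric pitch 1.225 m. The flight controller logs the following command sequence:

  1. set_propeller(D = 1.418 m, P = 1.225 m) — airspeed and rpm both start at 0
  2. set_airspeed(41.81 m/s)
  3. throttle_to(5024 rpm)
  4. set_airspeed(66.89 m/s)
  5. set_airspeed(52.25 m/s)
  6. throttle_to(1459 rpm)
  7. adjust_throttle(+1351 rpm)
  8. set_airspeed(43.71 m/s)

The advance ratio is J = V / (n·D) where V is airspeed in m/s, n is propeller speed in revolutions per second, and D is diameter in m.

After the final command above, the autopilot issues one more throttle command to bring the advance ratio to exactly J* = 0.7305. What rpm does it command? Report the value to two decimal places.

rpm = 2531.84

set_propeller: D = 1.418 m, P = 1.225 m (p = P/D = 0.863893); state ← (V=0, rpm=0)
set_airspeed(41.81): V ← 41.81 m/s
throttle_to(5024): rpm ← 5024
set_airspeed(66.89): V ← 66.89 m/s
set_airspeed(52.25): V ← 52.25 m/s
throttle_to(1459): rpm ← 1459
adjust_throttle(+1351): rpm ← 1459 +1351 = 2810
set_airspeed(43.71): V ← 43.71 m/s
final state: V = 43.71 m/s, rpm = 2810 → n = rpm/60 = 46.833333 rev/s
target J* = 0.7305; solve J* = V/(n·D) for n: n = V/(J*·D) = 43.71/(0.7305 × 1.418) = 42.197270 rev/s
rpm = 60·n = 2531.836204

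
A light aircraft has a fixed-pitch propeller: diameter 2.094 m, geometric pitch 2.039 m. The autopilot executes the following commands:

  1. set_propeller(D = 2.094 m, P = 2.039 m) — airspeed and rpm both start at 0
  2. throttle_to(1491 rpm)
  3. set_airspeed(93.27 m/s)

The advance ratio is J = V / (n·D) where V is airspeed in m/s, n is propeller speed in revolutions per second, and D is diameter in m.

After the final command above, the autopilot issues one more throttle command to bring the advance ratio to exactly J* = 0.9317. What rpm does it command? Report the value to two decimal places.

set_propeller: D = 2.094 m, P = 2.039 m (p = P/D = 0.973734); state ← (V=0, rpm=0)
throttle_to(1491): rpm ← 1491
set_airspeed(93.27): V ← 93.27 m/s
final state: V = 93.27 m/s, rpm = 1491 → n = rpm/60 = 24.850000 rev/s
target J* = 0.9317; solve J* = V/(n·D) for n: n = V/(J*·D) = 93.27/(0.9317 × 2.094) = 47.806748 rev/s
rpm = 60·n = 2868.404891

rpm = 2868.40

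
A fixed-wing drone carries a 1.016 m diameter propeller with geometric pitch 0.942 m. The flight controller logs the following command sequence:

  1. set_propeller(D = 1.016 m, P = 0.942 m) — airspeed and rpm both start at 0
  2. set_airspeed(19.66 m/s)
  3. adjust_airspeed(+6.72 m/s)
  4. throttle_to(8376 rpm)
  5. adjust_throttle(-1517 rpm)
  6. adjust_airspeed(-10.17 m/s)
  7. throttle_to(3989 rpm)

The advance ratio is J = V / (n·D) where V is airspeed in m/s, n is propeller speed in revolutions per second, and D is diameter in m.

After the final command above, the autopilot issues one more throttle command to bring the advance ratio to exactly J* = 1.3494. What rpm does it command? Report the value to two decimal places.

rpm = 709.41

set_propeller: D = 1.016 m, P = 0.942 m (p = P/D = 0.927165); state ← (V=0, rpm=0)
set_airspeed(19.66): V ← 19.66 m/s
adjust_airspeed(+6.72): V ← 19.66 +6.72 = 26.38 m/s
throttle_to(8376): rpm ← 8376
adjust_throttle(-1517): rpm ← 8376 -1517 = 6859
adjust_airspeed(-10.17): V ← 26.38 -10.17 = 16.21 m/s
throttle_to(3989): rpm ← 3989
final state: V = 16.21 m/s, rpm = 3989 → n = rpm/60 = 66.483333 rev/s
target J* = 1.3494; solve J* = V/(n·D) for n: n = V/(J*·D) = 16.21/(1.3494 × 1.016) = 11.823569 rev/s
rpm = 60·n = 709.414158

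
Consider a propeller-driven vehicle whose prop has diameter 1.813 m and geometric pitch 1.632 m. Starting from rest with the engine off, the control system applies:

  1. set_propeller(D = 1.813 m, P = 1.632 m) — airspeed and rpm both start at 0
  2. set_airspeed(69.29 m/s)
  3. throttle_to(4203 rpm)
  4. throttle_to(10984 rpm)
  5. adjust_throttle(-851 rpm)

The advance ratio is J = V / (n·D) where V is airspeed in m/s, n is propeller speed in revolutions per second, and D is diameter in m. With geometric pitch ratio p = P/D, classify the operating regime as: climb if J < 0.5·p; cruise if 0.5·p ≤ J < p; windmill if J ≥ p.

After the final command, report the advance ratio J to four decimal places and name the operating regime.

J = 0.2263, regime = climb

set_propeller: D = 1.813 m, P = 1.632 m (p = P/D = 0.900165); state ← (V=0, rpm=0)
set_airspeed(69.29): V ← 69.29 m/s
throttle_to(4203): rpm ← 4203
throttle_to(10984): rpm ← 10984
adjust_throttle(-851): rpm ← 10984 -851 = 10133
final state: V = 69.29 m/s, rpm = 10133 → n = rpm/60 = 168.883333 rev/s
J = V / (n·D) = 69.29 / (168.883333 × 1.813) = 0.226301
regime bands: climb J<0.4501 | cruise [0.4501, 0.9002) | windmill J≥0.9002
J = 0.2263 → climb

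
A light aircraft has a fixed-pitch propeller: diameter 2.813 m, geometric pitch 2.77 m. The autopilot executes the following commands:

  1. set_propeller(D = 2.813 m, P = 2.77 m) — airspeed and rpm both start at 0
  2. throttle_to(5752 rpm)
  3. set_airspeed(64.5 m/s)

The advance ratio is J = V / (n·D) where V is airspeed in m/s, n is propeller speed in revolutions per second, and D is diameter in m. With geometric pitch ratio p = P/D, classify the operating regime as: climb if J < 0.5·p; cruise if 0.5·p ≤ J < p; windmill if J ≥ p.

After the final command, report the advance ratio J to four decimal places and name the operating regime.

set_propeller: D = 2.813 m, P = 2.77 m (p = P/D = 0.984714); state ← (V=0, rpm=0)
throttle_to(5752): rpm ← 5752
set_airspeed(64.5): V ← 64.5 m/s
final state: V = 64.5 m/s, rpm = 5752 → n = rpm/60 = 95.866667 rev/s
J = V / (n·D) = 64.5 / (95.866667 × 2.813) = 0.239179
regime bands: climb J<0.4924 | cruise [0.4924, 0.9847) | windmill J≥0.9847
J = 0.2392 → climb

J = 0.2392, regime = climb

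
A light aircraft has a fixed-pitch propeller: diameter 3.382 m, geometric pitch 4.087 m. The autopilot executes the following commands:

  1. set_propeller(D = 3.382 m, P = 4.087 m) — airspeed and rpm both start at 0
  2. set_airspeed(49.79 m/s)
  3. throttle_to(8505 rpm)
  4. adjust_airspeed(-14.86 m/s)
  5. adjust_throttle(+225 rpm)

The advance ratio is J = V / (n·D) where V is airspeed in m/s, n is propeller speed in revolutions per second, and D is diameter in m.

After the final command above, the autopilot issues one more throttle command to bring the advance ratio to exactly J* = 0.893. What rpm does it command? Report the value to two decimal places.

rpm = 693.94

set_propeller: D = 3.382 m, P = 4.087 m (p = P/D = 1.208457); state ← (V=0, rpm=0)
set_airspeed(49.79): V ← 49.79 m/s
throttle_to(8505): rpm ← 8505
adjust_airspeed(-14.86): V ← 49.79 -14.86 = 34.93 m/s
adjust_throttle(+225): rpm ← 8505 +225 = 8730
final state: V = 34.93 m/s, rpm = 8730 → n = rpm/60 = 145.500000 rev/s
target J* = 0.893; solve J* = V/(n·D) for n: n = V/(J*·D) = 34.93/(0.893 × 3.382) = 11.565743 rev/s
rpm = 60·n = 693.944557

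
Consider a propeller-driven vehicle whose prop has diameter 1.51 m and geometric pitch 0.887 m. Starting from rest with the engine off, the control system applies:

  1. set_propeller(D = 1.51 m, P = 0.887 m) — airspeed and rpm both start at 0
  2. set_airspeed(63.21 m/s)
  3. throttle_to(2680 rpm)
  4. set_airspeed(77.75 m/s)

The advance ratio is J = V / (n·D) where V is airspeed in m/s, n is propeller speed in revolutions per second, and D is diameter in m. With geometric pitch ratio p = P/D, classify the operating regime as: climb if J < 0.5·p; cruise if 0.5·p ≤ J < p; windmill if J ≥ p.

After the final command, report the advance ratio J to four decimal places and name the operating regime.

set_propeller: D = 1.51 m, P = 0.887 m (p = P/D = 0.587417); state ← (V=0, rpm=0)
set_airspeed(63.21): V ← 63.21 m/s
throttle_to(2680): rpm ← 2680
set_airspeed(77.75): V ← 77.75 m/s
final state: V = 77.75 m/s, rpm = 2680 → n = rpm/60 = 44.666667 rev/s
J = V / (n·D) = 77.75 / (44.666667 × 1.51) = 1.152763
regime bands: climb J<0.2937 | cruise [0.2937, 0.5874) | windmill J≥0.5874
J = 1.1528 → windmill

J = 1.1528, regime = windmill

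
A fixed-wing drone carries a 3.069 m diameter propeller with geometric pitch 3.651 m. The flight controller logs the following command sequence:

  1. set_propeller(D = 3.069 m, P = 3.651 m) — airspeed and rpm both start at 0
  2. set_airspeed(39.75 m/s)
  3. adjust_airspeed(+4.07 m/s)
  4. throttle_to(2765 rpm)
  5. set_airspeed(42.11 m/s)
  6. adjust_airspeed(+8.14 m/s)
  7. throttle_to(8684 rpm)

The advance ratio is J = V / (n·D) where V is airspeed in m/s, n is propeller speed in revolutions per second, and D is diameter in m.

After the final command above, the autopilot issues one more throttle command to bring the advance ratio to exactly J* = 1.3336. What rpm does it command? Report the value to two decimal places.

rpm = 736.66

set_propeller: D = 3.069 m, P = 3.651 m (p = P/D = 1.189638); state ← (V=0, rpm=0)
set_airspeed(39.75): V ← 39.75 m/s
adjust_airspeed(+4.07): V ← 39.75 +4.07 = 43.82 m/s
throttle_to(2765): rpm ← 2765
set_airspeed(42.11): V ← 42.11 m/s
adjust_airspeed(+8.14): V ← 42.11 +8.14 = 50.25 m/s
throttle_to(8684): rpm ← 8684
final state: V = 50.25 m/s, rpm = 8684 → n = rpm/60 = 144.733333 rev/s
target J* = 1.3336; solve J* = V/(n·D) for n: n = V/(J*·D) = 50.25/(1.3336 × 3.069) = 12.277603 rev/s
rpm = 60·n = 736.656188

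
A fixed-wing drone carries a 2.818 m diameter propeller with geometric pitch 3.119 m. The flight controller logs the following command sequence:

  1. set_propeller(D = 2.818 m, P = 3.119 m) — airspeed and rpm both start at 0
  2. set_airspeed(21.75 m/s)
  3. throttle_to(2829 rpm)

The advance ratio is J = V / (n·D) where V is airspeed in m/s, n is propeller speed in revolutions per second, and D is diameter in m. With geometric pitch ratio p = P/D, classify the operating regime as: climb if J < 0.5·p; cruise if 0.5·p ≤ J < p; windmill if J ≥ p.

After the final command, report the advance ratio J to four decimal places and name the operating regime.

set_propeller: D = 2.818 m, P = 3.119 m (p = P/D = 1.106813); state ← (V=0, rpm=0)
set_airspeed(21.75): V ← 21.75 m/s
throttle_to(2829): rpm ← 2829
final state: V = 21.75 m/s, rpm = 2829 → n = rpm/60 = 47.150000 rev/s
J = V / (n·D) = 21.75 / (47.150000 × 2.818) = 0.163695
regime bands: climb J<0.5534 | cruise [0.5534, 1.1068) | windmill J≥1.1068
J = 0.1637 → climb

J = 0.1637, regime = climb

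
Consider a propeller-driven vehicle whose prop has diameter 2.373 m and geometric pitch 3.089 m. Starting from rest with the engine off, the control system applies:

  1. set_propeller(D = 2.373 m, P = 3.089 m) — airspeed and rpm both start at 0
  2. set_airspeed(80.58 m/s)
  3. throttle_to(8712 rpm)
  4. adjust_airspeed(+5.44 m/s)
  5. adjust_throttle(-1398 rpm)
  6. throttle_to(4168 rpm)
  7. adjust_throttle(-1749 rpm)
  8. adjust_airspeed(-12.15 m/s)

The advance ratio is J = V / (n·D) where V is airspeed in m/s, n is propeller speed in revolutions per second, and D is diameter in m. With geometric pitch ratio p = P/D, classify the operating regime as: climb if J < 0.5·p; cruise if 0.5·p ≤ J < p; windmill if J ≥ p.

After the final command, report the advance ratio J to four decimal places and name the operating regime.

set_propeller: D = 2.373 m, P = 3.089 m (p = P/D = 1.301728); state ← (V=0, rpm=0)
set_airspeed(80.58): V ← 80.58 m/s
throttle_to(8712): rpm ← 8712
adjust_airspeed(+5.44): V ← 80.58 +5.44 = 86.02 m/s
adjust_throttle(-1398): rpm ← 8712 -1398 = 7314
throttle_to(4168): rpm ← 4168
adjust_throttle(-1749): rpm ← 4168 -1749 = 2419
adjust_airspeed(-12.15): V ← 86.02 -12.15 = 73.87 m/s
final state: V = 73.87 m/s, rpm = 2419 → n = rpm/60 = 40.316667 rev/s
J = V / (n·D) = 73.87 / (40.316667 × 2.373) = 0.772122
regime bands: climb J<0.6509 | cruise [0.6509, 1.3017) | windmill J≥1.3017
J = 0.7721 → cruise

J = 0.7721, regime = cruise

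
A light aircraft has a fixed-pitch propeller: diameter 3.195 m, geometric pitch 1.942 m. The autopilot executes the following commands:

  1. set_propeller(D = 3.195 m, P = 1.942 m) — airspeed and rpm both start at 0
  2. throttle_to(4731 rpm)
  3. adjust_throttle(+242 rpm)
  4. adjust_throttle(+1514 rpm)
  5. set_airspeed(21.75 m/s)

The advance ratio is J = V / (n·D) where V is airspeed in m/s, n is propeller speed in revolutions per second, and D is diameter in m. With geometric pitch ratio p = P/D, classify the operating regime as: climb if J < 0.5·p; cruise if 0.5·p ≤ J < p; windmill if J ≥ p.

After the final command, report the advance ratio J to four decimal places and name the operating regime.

set_propeller: D = 3.195 m, P = 1.942 m (p = P/D = 0.607825); state ← (V=0, rpm=0)
throttle_to(4731): rpm ← 4731
adjust_throttle(+242): rpm ← 4731 +242 = 4973
adjust_throttle(+1514): rpm ← 4973 +1514 = 6487
set_airspeed(21.75): V ← 21.75 m/s
final state: V = 21.75 m/s, rpm = 6487 → n = rpm/60 = 108.116667 rev/s
J = V / (n·D) = 21.75 / (108.116667 × 3.195) = 0.062964
regime bands: climb J<0.3039 | cruise [0.3039, 0.6078) | windmill J≥0.6078
J = 0.0630 → climb

J = 0.0630, regime = climb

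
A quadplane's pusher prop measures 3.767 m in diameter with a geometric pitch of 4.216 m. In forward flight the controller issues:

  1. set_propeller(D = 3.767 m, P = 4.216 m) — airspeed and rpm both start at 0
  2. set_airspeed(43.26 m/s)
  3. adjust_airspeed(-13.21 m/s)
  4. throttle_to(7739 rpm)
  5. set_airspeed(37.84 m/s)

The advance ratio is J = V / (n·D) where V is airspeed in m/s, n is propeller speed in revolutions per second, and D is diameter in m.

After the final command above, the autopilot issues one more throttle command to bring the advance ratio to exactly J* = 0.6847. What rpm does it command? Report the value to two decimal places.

set_propeller: D = 3.767 m, P = 4.216 m (p = P/D = 1.119193); state ← (V=0, rpm=0)
set_airspeed(43.26): V ← 43.26 m/s
adjust_airspeed(-13.21): V ← 43.26 -13.21 = 30.05 m/s
throttle_to(7739): rpm ← 7739
set_airspeed(37.84): V ← 37.84 m/s
final state: V = 37.84 m/s, rpm = 7739 → n = rpm/60 = 128.983333 rev/s
target J* = 0.6847; solve J* = V/(n·D) for n: n = V/(J*·D) = 37.84/(0.6847 × 3.767) = 14.670847 rev/s
rpm = 60·n = 880.250803

rpm = 880.25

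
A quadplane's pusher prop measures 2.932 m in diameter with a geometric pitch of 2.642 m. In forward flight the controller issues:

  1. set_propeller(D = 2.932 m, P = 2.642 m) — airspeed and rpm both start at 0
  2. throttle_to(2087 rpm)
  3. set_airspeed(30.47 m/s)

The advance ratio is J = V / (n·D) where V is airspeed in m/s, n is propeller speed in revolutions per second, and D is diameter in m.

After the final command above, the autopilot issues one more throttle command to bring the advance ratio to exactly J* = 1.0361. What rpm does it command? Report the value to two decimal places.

rpm = 601.81

set_propeller: D = 2.932 m, P = 2.642 m (p = P/D = 0.901091); state ← (V=0, rpm=0)
throttle_to(2087): rpm ← 2087
set_airspeed(30.47): V ← 30.47 m/s
final state: V = 30.47 m/s, rpm = 2087 → n = rpm/60 = 34.783333 rev/s
target J* = 1.0361; solve J* = V/(n·D) for n: n = V/(J*·D) = 30.47/(1.0361 × 2.932) = 10.030136 rev/s
rpm = 60·n = 601.808150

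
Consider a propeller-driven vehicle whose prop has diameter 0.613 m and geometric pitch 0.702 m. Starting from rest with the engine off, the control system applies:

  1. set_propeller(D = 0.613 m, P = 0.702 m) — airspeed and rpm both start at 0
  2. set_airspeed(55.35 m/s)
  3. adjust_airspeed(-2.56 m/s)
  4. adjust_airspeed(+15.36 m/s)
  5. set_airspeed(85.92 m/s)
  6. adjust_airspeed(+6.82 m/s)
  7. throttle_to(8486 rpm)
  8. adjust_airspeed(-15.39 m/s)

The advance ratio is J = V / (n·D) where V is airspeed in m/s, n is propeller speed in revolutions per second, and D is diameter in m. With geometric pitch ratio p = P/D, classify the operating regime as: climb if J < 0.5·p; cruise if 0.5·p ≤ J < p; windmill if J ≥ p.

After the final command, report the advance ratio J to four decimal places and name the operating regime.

J = 0.8922, regime = cruise

set_propeller: D = 0.613 m, P = 0.702 m (p = P/D = 1.145188); state ← (V=0, rpm=0)
set_airspeed(55.35): V ← 55.35 m/s
adjust_airspeed(-2.56): V ← 55.35 -2.56 = 52.79 m/s
adjust_airspeed(+15.36): V ← 52.79 +15.36 = 68.15 m/s
set_airspeed(85.92): V ← 85.92 m/s
adjust_airspeed(+6.82): V ← 85.92 +6.82 = 92.74 m/s
throttle_to(8486): rpm ← 8486
adjust_airspeed(-15.39): V ← 92.74 -15.39 = 77.35 m/s
final state: V = 77.35 m/s, rpm = 8486 → n = rpm/60 = 141.433333 rev/s
J = V / (n·D) = 77.35 / (141.433333 × 0.613) = 0.892171
regime bands: climb J<0.5726 | cruise [0.5726, 1.1452) | windmill J≥1.1452
J = 0.8922 → cruise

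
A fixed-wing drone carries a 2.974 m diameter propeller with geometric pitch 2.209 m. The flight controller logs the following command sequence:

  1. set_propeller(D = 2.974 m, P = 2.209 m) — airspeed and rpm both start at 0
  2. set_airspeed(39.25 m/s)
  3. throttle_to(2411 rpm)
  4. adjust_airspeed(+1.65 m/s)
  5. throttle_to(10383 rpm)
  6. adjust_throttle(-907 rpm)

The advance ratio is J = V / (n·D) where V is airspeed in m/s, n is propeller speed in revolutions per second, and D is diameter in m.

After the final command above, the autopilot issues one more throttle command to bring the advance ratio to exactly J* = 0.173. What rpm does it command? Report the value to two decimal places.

rpm = 4769.66

set_propeller: D = 2.974 m, P = 2.209 m (p = P/D = 0.742771); state ← (V=0, rpm=0)
set_airspeed(39.25): V ← 39.25 m/s
throttle_to(2411): rpm ← 2411
adjust_airspeed(+1.65): V ← 39.25 +1.65 = 40.9 m/s
throttle_to(10383): rpm ← 10383
adjust_throttle(-907): rpm ← 10383 -907 = 9476
final state: V = 40.9 m/s, rpm = 9476 → n = rpm/60 = 157.933333 rev/s
target J* = 0.173; solve J* = V/(n·D) for n: n = V/(J*·D) = 40.9/(0.173 × 2.974) = 79.494346 rev/s
rpm = 60·n = 4769.660759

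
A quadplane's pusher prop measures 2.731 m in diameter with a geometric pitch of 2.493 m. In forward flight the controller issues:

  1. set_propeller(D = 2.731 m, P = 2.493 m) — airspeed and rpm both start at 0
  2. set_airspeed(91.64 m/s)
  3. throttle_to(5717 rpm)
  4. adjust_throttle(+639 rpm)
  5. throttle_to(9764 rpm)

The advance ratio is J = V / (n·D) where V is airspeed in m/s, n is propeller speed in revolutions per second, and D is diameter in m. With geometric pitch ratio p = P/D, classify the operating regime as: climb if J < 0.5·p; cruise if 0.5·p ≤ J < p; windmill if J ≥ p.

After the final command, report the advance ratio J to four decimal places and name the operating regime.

J = 0.2062, regime = climb

set_propeller: D = 2.731 m, P = 2.493 m (p = P/D = 0.912852); state ← (V=0, rpm=0)
set_airspeed(91.64): V ← 91.64 m/s
throttle_to(5717): rpm ← 5717
adjust_throttle(+639): rpm ← 5717 +639 = 6356
throttle_to(9764): rpm ← 9764
final state: V = 91.64 m/s, rpm = 9764 → n = rpm/60 = 162.733333 rev/s
J = V / (n·D) = 91.64 / (162.733333 × 2.731) = 0.206199
regime bands: climb J<0.4564 | cruise [0.4564, 0.9129) | windmill J≥0.9129
J = 0.2062 → climb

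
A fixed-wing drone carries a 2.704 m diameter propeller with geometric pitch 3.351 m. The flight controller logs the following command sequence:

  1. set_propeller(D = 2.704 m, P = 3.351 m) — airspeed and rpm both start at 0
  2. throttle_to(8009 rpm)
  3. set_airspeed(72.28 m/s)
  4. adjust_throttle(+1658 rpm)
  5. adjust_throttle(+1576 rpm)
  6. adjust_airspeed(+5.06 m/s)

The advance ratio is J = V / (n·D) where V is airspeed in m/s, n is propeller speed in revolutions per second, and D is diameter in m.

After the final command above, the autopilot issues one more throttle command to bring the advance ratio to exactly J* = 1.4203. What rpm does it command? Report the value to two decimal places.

set_propeller: D = 2.704 m, P = 3.351 m (p = P/D = 1.239275); state ← (V=0, rpm=0)
throttle_to(8009): rpm ← 8009
set_airspeed(72.28): V ← 72.28 m/s
adjust_throttle(+1658): rpm ← 8009 +1658 = 9667
adjust_throttle(+1576): rpm ← 9667 +1576 = 11243
adjust_airspeed(+5.06): V ← 72.28 +5.06 = 77.34 m/s
final state: V = 77.34 m/s, rpm = 11243 → n = rpm/60 = 187.383333 rev/s
target J* = 1.4203; solve J* = V/(n·D) for n: n = V/(J*·D) = 77.34/(1.4203 × 2.704) = 20.138049 rev/s
rpm = 60·n = 1208.282940

rpm = 1208.28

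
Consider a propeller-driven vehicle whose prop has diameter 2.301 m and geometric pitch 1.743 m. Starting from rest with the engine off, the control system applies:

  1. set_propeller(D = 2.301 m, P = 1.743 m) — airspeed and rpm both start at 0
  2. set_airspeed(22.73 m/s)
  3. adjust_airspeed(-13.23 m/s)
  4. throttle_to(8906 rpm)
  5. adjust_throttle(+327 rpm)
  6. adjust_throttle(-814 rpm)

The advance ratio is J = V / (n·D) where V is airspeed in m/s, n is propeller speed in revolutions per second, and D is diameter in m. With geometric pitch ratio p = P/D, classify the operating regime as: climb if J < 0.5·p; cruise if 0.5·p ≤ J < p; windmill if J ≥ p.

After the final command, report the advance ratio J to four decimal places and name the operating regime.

J = 0.0294, regime = climb

set_propeller: D = 2.301 m, P = 1.743 m (p = P/D = 0.757497); state ← (V=0, rpm=0)
set_airspeed(22.73): V ← 22.73 m/s
adjust_airspeed(-13.23): V ← 22.73 -13.23 = 9.5 m/s
throttle_to(8906): rpm ← 8906
adjust_throttle(+327): rpm ← 8906 +327 = 9233
adjust_throttle(-814): rpm ← 9233 -814 = 8419
final state: V = 9.5 m/s, rpm = 8419 → n = rpm/60 = 140.316667 rev/s
J = V / (n·D) = 9.5 / (140.316667 × 2.301) = 0.029424
regime bands: climb J<0.3787 | cruise [0.3787, 0.7575) | windmill J≥0.7575
J = 0.0294 → climb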